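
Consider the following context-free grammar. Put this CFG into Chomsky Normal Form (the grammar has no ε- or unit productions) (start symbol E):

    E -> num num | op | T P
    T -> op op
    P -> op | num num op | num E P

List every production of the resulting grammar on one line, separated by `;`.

E -> X1 X1 | op | T P; T -> X2 X2; P -> op | X1 Y1 | X1 Y2; X1 -> num; X2 -> op; Y1 -> X1 X2; Y2 -> E P

Introduce a nonterminal for each terminal appearing in a rule of length ≥ 2: X1 → num, X2 → op.
Binarize each right-hand side of length ≥ 3 by chaining fresh nonterminals (Y1, Y2, …): affected rules were P → X1 X1 X2; P → X1 E P.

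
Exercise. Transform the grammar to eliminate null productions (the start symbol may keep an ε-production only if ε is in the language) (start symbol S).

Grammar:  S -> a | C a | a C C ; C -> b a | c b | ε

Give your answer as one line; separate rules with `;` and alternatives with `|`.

The nullable symbols are {C}.
ε ∉ L(G), so no ε-production is kept.
Add the nullable-subset variants: S → a C C gives a C C | a C.

S -> a | C a | a C C | a C; C -> b a | c b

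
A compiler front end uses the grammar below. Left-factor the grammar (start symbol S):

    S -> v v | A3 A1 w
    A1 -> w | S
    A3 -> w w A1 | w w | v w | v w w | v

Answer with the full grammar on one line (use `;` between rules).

S -> v v | A3 A1 w; A1 -> w | S; A3 -> v A3' | w w A3''; A3' -> epsilon | w A3'''; A3'' -> A1 | epsilon; A3''' -> epsilon | w

A3 has alternatives sharing prefix 'v': factor to A3 → v A3' with A3' → w | w w | ε.
A3 has alternatives sharing prefix 'w w': factor to A3 → w w A3'' with A3'' → A1 | ε.
A3' has alternatives sharing prefix 'w': factor to A3' → w A3''' with A3''' → ε | w.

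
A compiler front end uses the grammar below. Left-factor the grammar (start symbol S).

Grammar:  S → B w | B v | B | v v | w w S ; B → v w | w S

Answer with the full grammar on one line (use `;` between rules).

S has alternatives sharing prefix 'B': factor to S → B S' with S' → w | v | ε.

S → v v | w w S | B S'; B → v w | w S; S' → w | v | ε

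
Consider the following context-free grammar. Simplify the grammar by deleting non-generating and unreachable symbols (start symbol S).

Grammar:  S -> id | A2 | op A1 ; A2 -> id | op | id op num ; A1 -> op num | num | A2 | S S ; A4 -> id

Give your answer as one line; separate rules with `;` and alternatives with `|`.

Generating nonterminals: {A1, A2, A4, S}.
Reachable from S after that: {A1, A2, S}.
Removed useless symbols: {A4} and every production mentioning them.

S -> id | A2 | op A1; A2 -> id | op | id op num; A1 -> op num | num | A2 | S S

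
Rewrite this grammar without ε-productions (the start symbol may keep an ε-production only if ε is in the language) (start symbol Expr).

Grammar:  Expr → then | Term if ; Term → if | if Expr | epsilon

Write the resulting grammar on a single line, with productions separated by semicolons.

Expr → then | Term if | if; Term → if | if Expr

The nullable symbols are {Term}.
ε ∉ L(G), so no ε-production is kept.
Add the nullable-subset variants: Expr → Term if gives Term if | if.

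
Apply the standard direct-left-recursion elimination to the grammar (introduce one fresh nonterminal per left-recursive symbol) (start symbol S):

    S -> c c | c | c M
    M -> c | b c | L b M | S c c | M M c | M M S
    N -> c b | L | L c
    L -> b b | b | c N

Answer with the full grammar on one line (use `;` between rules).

S -> c c | c | c M; M -> c M' | b c M' | L b M M' | S c c M'; N -> c b | L | L c; L -> b b | b | c N; M' -> M c M' | M S M' | ε

Left recursion appears on M.
For M: α = {M c, M S}, β = {c, b c, L b M, S c c}. Rewrite as M → β M' and M' → α M' | ε.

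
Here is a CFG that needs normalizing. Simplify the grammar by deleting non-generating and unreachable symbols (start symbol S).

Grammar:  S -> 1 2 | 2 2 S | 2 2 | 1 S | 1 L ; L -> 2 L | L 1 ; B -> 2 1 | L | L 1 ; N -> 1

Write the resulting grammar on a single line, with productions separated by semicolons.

S -> 1 2 | 2 2 S | 2 2 | 1 S

Generating nonterminals: {B, N, S}.
Reachable from S after that: {S}.
Removed useless symbols: {B, L, N} and every production mentioning them.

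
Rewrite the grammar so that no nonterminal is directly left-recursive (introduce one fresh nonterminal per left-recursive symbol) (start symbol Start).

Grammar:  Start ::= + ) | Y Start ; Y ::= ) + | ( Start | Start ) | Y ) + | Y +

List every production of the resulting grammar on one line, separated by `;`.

Start ::= + ) | Y Start; Y ::= ) + Y1 | ( Start Y1 | Start ) Y1; Y1 ::= ) + Y1 | + Y1 | ε

Directly left-recursive nonterminal: Y.
For Y: α = {) +, +}, β = {) +, ( Start, Start )}. Rewrite as Y → β Y1 and Y1 → α Y1 | ε.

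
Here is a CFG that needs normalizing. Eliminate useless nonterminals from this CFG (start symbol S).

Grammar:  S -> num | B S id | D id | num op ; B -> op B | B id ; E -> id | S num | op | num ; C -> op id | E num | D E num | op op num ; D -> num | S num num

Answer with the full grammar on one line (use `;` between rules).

Generating nonterminals: {C, D, E, S}.
Reachable from S after that: {D, S}.
Removed useless symbols: {B, C, E} and every production mentioning them.

S -> num | D id | num op; D -> num | S num num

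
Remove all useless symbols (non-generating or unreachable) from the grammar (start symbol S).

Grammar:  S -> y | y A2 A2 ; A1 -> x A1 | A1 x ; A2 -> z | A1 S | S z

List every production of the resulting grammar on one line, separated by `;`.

S -> y | y A2 A2; A2 -> z | S z

Generating nonterminals: {A2, S}.
Reachable from S after that: {A2, S}.
Removed useless symbols: {A1} and every production mentioning them.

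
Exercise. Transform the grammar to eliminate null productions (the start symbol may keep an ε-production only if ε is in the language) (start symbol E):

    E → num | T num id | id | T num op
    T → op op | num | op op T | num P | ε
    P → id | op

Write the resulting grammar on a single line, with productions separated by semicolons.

E → num | T num id | num id | id | T num op | num op; T → op op | num | op op T | num P; P → id | op

The nullable symbols are {T}.
ε ∉ L(G), so no ε-production is kept.
Add the nullable-subset variants: E → T num id gives T num id | num id. E → T num op gives T num op | num op.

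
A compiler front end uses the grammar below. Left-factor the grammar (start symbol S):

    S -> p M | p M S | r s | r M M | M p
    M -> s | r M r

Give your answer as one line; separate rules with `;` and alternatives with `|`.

S -> M p | p M S' | r S''; M -> s | r M r; S' -> ε | S; S'' -> s | M M

S has alternatives sharing prefix 'p M': factor to S → p M S' with S' → ε | S.
S has alternatives sharing prefix 'r': factor to S → r S'' with S'' → s | M M.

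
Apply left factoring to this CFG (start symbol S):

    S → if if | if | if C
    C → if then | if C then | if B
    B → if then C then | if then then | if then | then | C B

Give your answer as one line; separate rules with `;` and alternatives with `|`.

S has alternatives sharing prefix 'if': factor to S → if S' with S' → if | ε | C.
C has alternatives sharing prefix 'if': factor to C → if C' with C' → then | C then | B.
B has alternatives sharing prefix 'if then': factor to B → if then B' with B' → C then | then | ε.

S → if S'; C → if C'; B → then | C B | if then B'; S' → if | ε | C; C' → then | C then | B; B' → C then | then | ε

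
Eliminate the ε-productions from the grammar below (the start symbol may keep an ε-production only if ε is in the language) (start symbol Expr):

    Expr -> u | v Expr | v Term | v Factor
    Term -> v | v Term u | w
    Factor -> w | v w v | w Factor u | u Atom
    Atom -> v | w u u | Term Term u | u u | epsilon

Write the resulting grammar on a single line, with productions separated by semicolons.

Expr -> u | v Expr | v Term | v Factor; Term -> v | v Term u | w; Factor -> w | v w v | w Factor u | u Atom | u; Atom -> v | w u u | Term Term u | u u

Nullable nonterminals: {Atom}.
ε ∉ L(G), so no ε-production is kept.
Expand every rule over subsets of its nullable positions: Factor → u Atom gives u Atom | u.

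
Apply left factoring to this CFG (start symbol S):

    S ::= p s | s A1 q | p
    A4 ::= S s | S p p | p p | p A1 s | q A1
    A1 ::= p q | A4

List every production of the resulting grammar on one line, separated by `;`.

S has alternatives sharing prefix 'p': factor to S → p S' with S' → s | ε.
A4 has alternatives sharing prefix 'S': factor to A4 → S A4' with A4' → s | p p.
A4 has alternatives sharing prefix 'p': factor to A4 → p A4'' with A4'' → p | A1 s.

S ::= s A1 q | p S'; A4 ::= q A1 | S A4' | p A4''; A1 ::= p q | A4; S' ::= s | epsilon; A4' ::= s | p p; A4'' ::= p | A1 s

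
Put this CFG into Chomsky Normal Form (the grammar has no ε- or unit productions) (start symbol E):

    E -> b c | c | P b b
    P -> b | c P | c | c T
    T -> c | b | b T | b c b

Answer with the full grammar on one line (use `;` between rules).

E -> X1 X2 | c | P Y1; P -> b | X2 P | c | X2 T; T -> c | b | X1 T | X1 Y2; X1 -> b; X2 -> c; Y1 -> X1 X1; Y2 -> X2 X1

Introduce a nonterminal for each terminal appearing in a rule of length ≥ 2: X1 → b, X2 → c.
Binarize each right-hand side of length ≥ 3 by chaining fresh nonterminals (Y1, Y2, …): affected rules were E → P X1 X1; T → X1 X2 X1.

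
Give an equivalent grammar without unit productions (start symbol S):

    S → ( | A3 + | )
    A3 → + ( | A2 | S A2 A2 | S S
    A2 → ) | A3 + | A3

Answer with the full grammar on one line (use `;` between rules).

Unit pairs: A2 ⇒* {A3}; A3 ⇒* {A2}.
For every A with A ⇒* B via unit rules, add B's non-unit alternatives to A; then delete every rule of the form X → Y.

S → ( | A3 + | ); A3 → ) | A3 + | + ( | S A2 A2 | S S; A2 → ) | A3 + | + ( | S A2 A2 | S S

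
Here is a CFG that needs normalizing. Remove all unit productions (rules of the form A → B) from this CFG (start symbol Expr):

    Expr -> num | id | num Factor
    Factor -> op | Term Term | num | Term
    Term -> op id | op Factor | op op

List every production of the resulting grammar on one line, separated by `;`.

Expr -> num | id | num Factor; Factor -> op id | op Factor | op op | op | Term Term | num; Term -> op id | op Factor | op op

Unit pairs: Factor ⇒* {Term}.
For every A with A ⇒* B via unit rules, add B's non-unit alternatives to A; then delete every rule of the form X → Y.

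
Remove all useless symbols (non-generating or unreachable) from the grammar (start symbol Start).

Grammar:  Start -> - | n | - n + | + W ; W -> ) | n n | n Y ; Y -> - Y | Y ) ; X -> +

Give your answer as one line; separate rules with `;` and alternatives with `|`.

Generating nonterminals: {Start, W, X}.
Reachable from Start after that: {Start, W}.
Removed useless symbols: {X, Y} and every production mentioning them.

Start -> - | n | - n + | + W; W -> ) | n n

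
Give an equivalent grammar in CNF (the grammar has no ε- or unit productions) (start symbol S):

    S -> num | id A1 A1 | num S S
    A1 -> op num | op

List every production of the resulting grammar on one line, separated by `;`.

Introduce a nonterminal for each terminal appearing in a rule of length ≥ 2: X1 → id, X2 → num, X3 → op.
Binarize each right-hand side of length ≥ 3 by chaining fresh nonterminals (Y1, Y2, …): affected rules were S → X1 A1 A1; S → X2 S S.

S -> num | X1 Y1 | X2 Y2; A1 -> X3 X2 | op; X1 -> id; X2 -> num; X3 -> op; Y1 -> A1 A1; Y2 -> S S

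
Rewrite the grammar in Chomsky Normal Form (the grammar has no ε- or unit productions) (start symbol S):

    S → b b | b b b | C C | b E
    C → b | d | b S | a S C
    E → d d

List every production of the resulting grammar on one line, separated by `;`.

S → X1 X1 | X1 Y1 | C C | X1 E; C → b | d | X1 S | X2 Y2; E → X3 X3; X1 → b; X2 → a; X3 → d; Y1 → X1 X1; Y2 → S C

Introduce a nonterminal for each terminal appearing in a rule of length ≥ 2: X1 → b, X2 → a, X3 → d.
Binarize each right-hand side of length ≥ 3 by chaining fresh nonterminals (Y1, Y2, …): affected rules were S → X1 X1 X1; C → X2 S C.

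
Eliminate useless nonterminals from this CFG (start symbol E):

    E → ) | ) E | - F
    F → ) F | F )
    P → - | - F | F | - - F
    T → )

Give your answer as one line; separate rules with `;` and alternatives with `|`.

Generating nonterminals: {E, P, T}.
Reachable from E after that: {E}.
Removed useless symbols: {F, P, T} and every production mentioning them.

E → ) | ) E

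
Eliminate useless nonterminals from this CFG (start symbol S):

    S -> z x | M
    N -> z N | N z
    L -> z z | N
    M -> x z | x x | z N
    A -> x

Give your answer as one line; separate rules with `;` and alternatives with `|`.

S -> z x | M; M -> x z | x x

Generating nonterminals: {A, L, M, S}.
Reachable from S after that: {M, S}.
Removed useless symbols: {A, L, N} and every production mentioning them.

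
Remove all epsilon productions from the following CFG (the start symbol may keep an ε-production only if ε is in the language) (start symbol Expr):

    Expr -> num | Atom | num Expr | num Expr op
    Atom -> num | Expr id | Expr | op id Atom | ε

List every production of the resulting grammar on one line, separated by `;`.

Nullable set = {Atom, Expr}.
ε ∈ L(G) since Expr is nullable, so keep Expr → ε.
Expand every rule over subsets of its nullable positions: Expr → num Expr op gives num Expr op | num op. Atom → Expr id gives Expr id | id. Atom → op id Atom gives op id Atom | op id.

Expr -> num | Atom | num Expr | num Expr op | num op | ε; Atom -> num | Expr id | id | Expr | op id Atom | op id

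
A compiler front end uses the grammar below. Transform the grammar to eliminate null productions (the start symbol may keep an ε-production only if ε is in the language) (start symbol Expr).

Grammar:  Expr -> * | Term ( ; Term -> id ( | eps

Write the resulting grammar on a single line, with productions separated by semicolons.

Expr -> * | Term ( | (; Term -> id (

The nullable symbols are {Term}.
ε ∉ L(G), so no ε-production is kept.
For each production, add variants omitting each subset of nullable occurrences: Expr → Term ( gives Term ( | (.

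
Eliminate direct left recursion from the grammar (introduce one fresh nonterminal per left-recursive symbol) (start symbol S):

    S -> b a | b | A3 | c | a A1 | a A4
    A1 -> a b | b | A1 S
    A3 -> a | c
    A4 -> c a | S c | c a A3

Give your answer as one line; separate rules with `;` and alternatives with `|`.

S -> b a | b | A3 | c | a A1 | a A4; A1 -> a b A1' | b A1'; A3 -> a | c; A4 -> c a | S c | c a A3; A1' -> S A1' | ε

Left recursion appears on A1.
For A1: α = {S}, β = {a b, b}. Rewrite as A1 → β A1' and A1' → α A1' | ε.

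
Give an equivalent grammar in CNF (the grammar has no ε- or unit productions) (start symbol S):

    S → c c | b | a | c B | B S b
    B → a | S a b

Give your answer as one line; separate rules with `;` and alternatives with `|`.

Introduce a nonterminal for each terminal appearing in a rule of length ≥ 2: X1 → c, X2 → b, X3 → a.
Binarize each right-hand side of length ≥ 3 by chaining fresh nonterminals (Y1, Y2, …): affected rules were S → B S X2; B → S X3 X2.

S → X1 X1 | b | a | X1 B | B Y1; B → a | S Y2; X1 → c; X2 → b; X3 → a; Y1 → S X2; Y2 → X3 X2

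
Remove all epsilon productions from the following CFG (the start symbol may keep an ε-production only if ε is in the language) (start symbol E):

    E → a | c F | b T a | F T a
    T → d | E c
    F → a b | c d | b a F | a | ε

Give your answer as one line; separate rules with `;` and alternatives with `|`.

The nullable symbols are {F}.
ε ∉ L(G), so no ε-production is kept.
For each production, add variants omitting each subset of nullable occurrences: E → c F gives c F | c. E → F T a gives F T a | T a. F → b a F gives b a F | b a.

E → a | c F | c | b T a | F T a | T a; T → d | E c; F → a b | c d | b a F | b a | a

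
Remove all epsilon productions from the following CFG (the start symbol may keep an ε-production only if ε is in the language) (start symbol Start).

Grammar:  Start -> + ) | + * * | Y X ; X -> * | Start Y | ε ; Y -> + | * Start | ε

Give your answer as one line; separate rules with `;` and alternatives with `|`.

Start -> + ) | + * * | Y X | Y | X | ε; X -> * | Start Y | Start | Y; Y -> + | * Start | *

The nullable symbols are {Start, X, Y}.
ε ∈ L(G) since Start is nullable, so keep Start → ε.
For each production, add variants omitting each subset of nullable occurrences: Start → Y X gives Y X | Y | X. X → Start Y gives Start Y | Start | Y. Y → * Start gives * Start | *.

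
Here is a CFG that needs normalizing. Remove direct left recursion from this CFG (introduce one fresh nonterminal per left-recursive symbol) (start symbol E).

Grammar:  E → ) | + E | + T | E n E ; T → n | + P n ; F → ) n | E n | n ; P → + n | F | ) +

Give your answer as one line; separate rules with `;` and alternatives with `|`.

E is directly left-recursive.
For E: α = {n E}, β = {), + E, + T}. Rewrite as E → β E' and E' → α E' | ε.

E → ) E' | + E E' | + T E'; T → n | + P n; F → ) n | E n | n; P → + n | F | ) +; E' → n E E' | epsilon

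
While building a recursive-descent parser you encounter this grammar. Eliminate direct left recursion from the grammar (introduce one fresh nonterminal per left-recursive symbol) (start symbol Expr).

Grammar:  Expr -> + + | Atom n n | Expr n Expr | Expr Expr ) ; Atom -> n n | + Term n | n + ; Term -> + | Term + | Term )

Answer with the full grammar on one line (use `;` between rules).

Left recursion appears on Expr, Term.
For Expr: α = {n Expr, Expr )}, β = {+ +, Atom n n}. Rewrite as Expr → β Expr1 and Expr1 → α Expr1 | ε.
For Term: α = {+, )}, β = {+}. Rewrite as Term → β Term1 and Term1 → α Term1 | ε.

Expr -> + + Expr1 | Atom n n Expr1; Atom -> n n | + Term n | n +; Term -> + Term1; Expr1 -> n Expr Expr1 | Expr ) Expr1 | ε; Term1 -> + Term1 | ) Term1 | ε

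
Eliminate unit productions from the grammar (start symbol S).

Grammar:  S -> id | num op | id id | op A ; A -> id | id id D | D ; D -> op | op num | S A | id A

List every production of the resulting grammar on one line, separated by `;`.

S -> id | num op | id id | op A; A -> op | op num | S A | id A | id | id id D; D -> op | op num | S A | id A

Unit pairs: A ⇒* {D}.
For each unit pair (A, B), copy every non-unit production of B to A, then drop all unit productions.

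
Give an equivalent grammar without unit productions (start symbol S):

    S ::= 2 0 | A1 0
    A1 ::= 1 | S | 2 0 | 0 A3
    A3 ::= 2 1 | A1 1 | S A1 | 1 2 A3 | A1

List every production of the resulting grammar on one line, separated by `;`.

S ::= 2 0 | A1 0; A1 ::= 1 | 2 0 | 0 A3 | A1 0; A3 ::= 1 | 2 0 | 0 A3 | A1 0 | 2 1 | A1 1 | S A1 | 1 2 A3

Unit pairs: A1 ⇒* {S}; A3 ⇒* {A1, S}.
For each unit pair (A, B), copy every non-unit production of B to A, then drop all unit productions.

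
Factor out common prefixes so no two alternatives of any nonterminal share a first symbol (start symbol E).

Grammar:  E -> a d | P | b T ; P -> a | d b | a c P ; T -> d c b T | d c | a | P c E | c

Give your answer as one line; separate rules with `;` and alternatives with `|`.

E -> a d | P | b T; P -> d b | a P'; T -> a | P c E | c | d c T'; P' -> ε | c P; T' -> b T | ε

P has alternatives sharing prefix 'a': factor to P → a P' with P' → ε | c P.
T has alternatives sharing prefix 'd c': factor to T → d c T' with T' → b T | ε.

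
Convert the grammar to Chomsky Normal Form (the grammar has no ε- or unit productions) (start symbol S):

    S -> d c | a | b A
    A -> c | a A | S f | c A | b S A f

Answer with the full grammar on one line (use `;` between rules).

S -> X1 X2 | a | X3 A; A -> c | X4 A | S X5 | X2 A | X3 Y1; X1 -> d; X2 -> c; X3 -> b; X4 -> a; X5 -> f; Y1 -> S Y2; Y2 -> A X5

Introduce a nonterminal for each terminal appearing in a rule of length ≥ 2: X1 → d, X2 → c, X3 → b, X4 → a, X5 → f.
Binarize each right-hand side of length ≥ 3 by chaining fresh nonterminals (Y1, Y2, …): affected rules were A → X3 S A X5.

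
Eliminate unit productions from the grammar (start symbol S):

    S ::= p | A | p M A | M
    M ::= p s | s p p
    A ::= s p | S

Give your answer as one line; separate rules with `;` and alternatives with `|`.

S ::= p | p M A | s p | p s | s p p; M ::= p s | s p p; A ::= p | p M A | s p | p s | s p p

Unit pairs: A ⇒* {M, S}; S ⇒* {A, M}.
For each unit pair (A, B), copy every non-unit production of B to A, then drop all unit productions.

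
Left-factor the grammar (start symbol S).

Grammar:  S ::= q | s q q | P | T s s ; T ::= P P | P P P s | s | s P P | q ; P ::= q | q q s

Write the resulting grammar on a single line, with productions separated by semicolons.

S ::= q | s q q | P | T s s; T ::= q | P P T' | s T''; P ::= q P'; T' ::= epsilon | P s; T'' ::= epsilon | P P; P' ::= epsilon | q s

T has alternatives sharing prefix 'P P': factor to T → P P T' with T' → ε | P s.
T has alternatives sharing prefix 's': factor to T → s T'' with T'' → ε | P P.
P has alternatives sharing prefix 'q': factor to P → q P' with P' → ε | q s.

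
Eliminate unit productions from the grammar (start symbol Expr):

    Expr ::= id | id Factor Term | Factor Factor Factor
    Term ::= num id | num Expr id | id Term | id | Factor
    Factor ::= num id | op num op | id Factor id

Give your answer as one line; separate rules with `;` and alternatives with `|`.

Unit pairs: Term ⇒* {Factor}.
For every A with A ⇒* B via unit rules, add B's non-unit alternatives to A; then delete every rule of the form X → Y.

Expr ::= id | id Factor Term | Factor Factor Factor; Term ::= num id | num Expr id | id Term | id | op num op | id Factor id; Factor ::= num id | op num op | id Factor id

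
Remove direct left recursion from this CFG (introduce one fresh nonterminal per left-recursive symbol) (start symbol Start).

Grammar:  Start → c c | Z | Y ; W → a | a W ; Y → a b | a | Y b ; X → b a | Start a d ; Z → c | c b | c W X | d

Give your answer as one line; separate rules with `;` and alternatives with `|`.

Start → c c | Z | Y; W → a | a W; Y → a b Y1 | a Y1; X → b a | Start a d; Z → c | c b | c W X | d; Y1 → b Y1 | ε

Y is directly left-recursive.
For Y: α = {b}, β = {a b, a}. Rewrite as Y → β Y1 and Y1 → α Y1 | ε.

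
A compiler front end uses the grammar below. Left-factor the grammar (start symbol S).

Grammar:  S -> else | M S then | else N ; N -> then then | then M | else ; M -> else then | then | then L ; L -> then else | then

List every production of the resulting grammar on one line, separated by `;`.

S has alternatives sharing prefix 'else': factor to S → else S' with S' → ε | N.
N has alternatives sharing prefix 'then': factor to N → then N' with N' → then | M.
M has alternatives sharing prefix 'then': factor to M → then M' with M' → ε | L.
L has alternatives sharing prefix 'then': factor to L → then L' with L' → else | ε.

S -> M S then | else S'; N -> else | then N'; M -> else then | then M'; L -> then L'; S' -> ε | N; N' -> then | M; M' -> ε | L; L' -> else | ε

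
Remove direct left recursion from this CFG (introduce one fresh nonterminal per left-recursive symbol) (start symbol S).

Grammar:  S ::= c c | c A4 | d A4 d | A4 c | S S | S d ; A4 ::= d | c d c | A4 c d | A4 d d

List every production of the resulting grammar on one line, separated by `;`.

S ::= c c S' | c A4 S' | d A4 d S' | A4 c S'; A4 ::= d A4' | c d c A4'; S' ::= S S' | d S' | ε; A4' ::= c d A4' | d d A4' | ε

Left recursion appears on S, A4.
For S: α = {S, d}, β = {c c, c A4, d A4 d, A4 c}. Rewrite as S → β S' and S' → α S' | ε.
For A4: α = {c d, d d}, β = {d, c d c}. Rewrite as A4 → β A4' and A4' → α A4' | ε.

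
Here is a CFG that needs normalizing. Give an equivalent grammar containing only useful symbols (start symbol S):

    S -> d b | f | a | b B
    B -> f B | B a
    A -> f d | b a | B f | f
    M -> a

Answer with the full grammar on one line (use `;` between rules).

S -> d b | f | a

Generating nonterminals: {A, M, S}.
Reachable from S after that: {S}.
Removed useless symbols: {A, B, M} and every production mentioning them.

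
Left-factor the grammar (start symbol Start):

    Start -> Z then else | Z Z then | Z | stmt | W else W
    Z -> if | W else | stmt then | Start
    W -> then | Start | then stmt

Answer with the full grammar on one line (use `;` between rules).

Start has alternatives sharing prefix 'Z': factor to Start → Z Start1 with Start1 → then else | Z then | ε.
W has alternatives sharing prefix 'then': factor to W → then W1 with W1 → ε | stmt.

Start -> stmt | W else W | Z Start1; Z -> if | W else | stmt then | Start; W -> Start | then W1; Start1 -> then else | Z then | ε; W1 -> ε | stmt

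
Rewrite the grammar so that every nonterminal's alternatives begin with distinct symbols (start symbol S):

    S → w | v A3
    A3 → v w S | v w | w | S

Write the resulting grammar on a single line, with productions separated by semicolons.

A3 has alternatives sharing prefix 'v w': factor to A3 → v w A3' with A3' → S | ε.

S → w | v A3; A3 → w | S | v w A3'; A3' → S | eps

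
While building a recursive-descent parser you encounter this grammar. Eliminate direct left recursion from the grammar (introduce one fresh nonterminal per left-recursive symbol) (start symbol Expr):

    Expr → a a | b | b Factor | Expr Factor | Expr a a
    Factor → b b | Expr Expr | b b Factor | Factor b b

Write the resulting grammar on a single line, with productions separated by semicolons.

Expr → a a Expr1 | b Expr1 | b Factor Expr1; Factor → b b Factor1 | Expr Expr Factor1 | b b Factor Factor1; Expr1 → Factor Expr1 | a a Expr1 | eps; Factor1 → b b Factor1 | eps

Left recursion appears on Expr, Factor.
For Expr: α = {Factor, a a}, β = {a a, b, b Factor}. Rewrite as Expr → β Expr1 and Expr1 → α Expr1 | ε.
For Factor: α = {b b}, β = {b b, Expr Expr, b b Factor}. Rewrite as Factor → β Factor1 and Factor1 → α Factor1 | ε.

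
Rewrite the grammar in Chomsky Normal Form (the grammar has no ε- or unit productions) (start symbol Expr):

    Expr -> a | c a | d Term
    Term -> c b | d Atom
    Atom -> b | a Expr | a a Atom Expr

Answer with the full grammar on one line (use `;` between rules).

Expr -> a | X1 X2 | X3 Term; Term -> X1 X4 | X3 Atom; Atom -> b | X2 Expr | X2 Y1; X1 -> c; X2 -> a; X3 -> d; X4 -> b; Y1 -> X2 Y2; Y2 -> Atom Expr

Introduce a nonterminal for each terminal appearing in a rule of length ≥ 2: X1 → c, X2 → a, X3 → d, X4 → b.
Binarize each right-hand side of length ≥ 3 by chaining fresh nonterminals (Y1, Y2, …): affected rules were Atom → X2 X2 Atom Expr.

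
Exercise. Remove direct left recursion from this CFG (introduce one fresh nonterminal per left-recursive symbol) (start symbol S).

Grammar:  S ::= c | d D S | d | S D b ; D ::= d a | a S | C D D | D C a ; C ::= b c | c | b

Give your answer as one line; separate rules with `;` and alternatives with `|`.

Left recursion appears on S, D.
For S: α = {D b}, β = {c, d D S, d}. Rewrite as S → β S' and S' → α S' | ε.
For D: α = {C a}, β = {d a, a S, C D D}. Rewrite as D → β D' and D' → α D' | ε.

S ::= c S' | d D S S' | d S'; D ::= d a D' | a S D' | C D D D'; C ::= b c | c | b; S' ::= D b S' | ε; D' ::= C a D' | ε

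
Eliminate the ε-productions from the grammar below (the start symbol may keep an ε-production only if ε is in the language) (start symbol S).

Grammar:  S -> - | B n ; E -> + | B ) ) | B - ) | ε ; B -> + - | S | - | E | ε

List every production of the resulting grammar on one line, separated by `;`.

The nullable symbols are {B, E}.
ε ∉ L(G), so no ε-production is kept.
Expand every rule over subsets of its nullable positions: S → B n gives B n | n. E → B ) ) gives B ) ) | ) ). E → B - ) gives B - ) | - ).

S -> - | B n | n; E -> + | B ) ) | ) ) | B - ) | - ); B -> + - | S | - | E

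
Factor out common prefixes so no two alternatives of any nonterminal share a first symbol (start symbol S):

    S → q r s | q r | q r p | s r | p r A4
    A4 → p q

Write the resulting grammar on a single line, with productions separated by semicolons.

S has alternatives sharing prefix 'q r': factor to S → q r S' with S' → s | ε | p.

S → s r | p r A4 | q r S'; A4 → p q; S' → s | ε | p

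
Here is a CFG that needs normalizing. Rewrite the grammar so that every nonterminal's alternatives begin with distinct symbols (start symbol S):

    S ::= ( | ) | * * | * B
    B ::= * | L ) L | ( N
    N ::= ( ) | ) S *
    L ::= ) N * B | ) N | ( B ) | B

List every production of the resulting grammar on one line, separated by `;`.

S has alternatives sharing prefix '*': factor to S → * S' with S' → * | B.
L has alternatives sharing prefix ') N': factor to L → ) N L' with L' → * B | ε.

S ::= ( | ) | * S'; B ::= * | L ) L | ( N; N ::= ( ) | ) S *; L ::= ( B ) | B | ) N L'; S' ::= * | B; L' ::= * B | eps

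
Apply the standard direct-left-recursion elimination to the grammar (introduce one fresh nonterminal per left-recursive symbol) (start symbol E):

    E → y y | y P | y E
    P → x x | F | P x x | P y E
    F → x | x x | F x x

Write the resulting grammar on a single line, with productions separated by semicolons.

E → y y | y P | y E; P → x x P' | F P'; F → x F' | x x F'; P' → x x P' | y E P' | ε; F' → x x F' | ε

Left recursion appears on P, F.
For P: α = {x x, y E}, β = {x x, F}. Rewrite as P → β P' and P' → α P' | ε.
For F: α = {x x}, β = {x, x x}. Rewrite as F → β F' and F' → α F' | ε.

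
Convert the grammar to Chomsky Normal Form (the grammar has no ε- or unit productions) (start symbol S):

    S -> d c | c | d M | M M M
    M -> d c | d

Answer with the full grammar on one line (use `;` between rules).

Introduce a nonterminal for each terminal appearing in a rule of length ≥ 2: X1 → d, X2 → c.
Binarize each right-hand side of length ≥ 3 by chaining fresh nonterminals (Y1, Y2, …): affected rules were S → M M M.

S -> X1 X2 | c | X1 M | M Y1; M -> X1 X2 | d; X1 -> d; X2 -> c; Y1 -> M M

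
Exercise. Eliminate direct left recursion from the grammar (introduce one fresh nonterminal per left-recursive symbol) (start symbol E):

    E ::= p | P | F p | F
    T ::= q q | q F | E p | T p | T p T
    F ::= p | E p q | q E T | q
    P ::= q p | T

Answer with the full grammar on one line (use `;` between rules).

Directly left-recursive nonterminal: T.
For T: α = {p, p T}, β = {q q, q F, E p}. Rewrite as T → β T' and T' → α T' | ε.

E ::= p | P | F p | F; T ::= q q T' | q F T' | E p T'; F ::= p | E p q | q E T | q; P ::= q p | T; T' ::= p T' | p T T' | ε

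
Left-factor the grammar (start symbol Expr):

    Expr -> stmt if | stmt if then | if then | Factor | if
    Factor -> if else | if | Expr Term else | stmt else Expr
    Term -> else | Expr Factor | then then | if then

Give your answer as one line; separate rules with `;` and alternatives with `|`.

Expr has alternatives sharing prefix 'stmt if': factor to Expr → stmt if Expr1 with Expr1 → ε | then.
Expr has alternatives sharing prefix 'if': factor to Expr → if Expr2 with Expr2 → then | ε.
Factor has alternatives sharing prefix 'if': factor to Factor → if Factor1 with Factor1 → else | ε.

Expr -> Factor | stmt if Expr1 | if Expr2; Factor -> Expr Term else | stmt else Expr | if Factor1; Term -> else | Expr Factor | then then | if then; Expr1 -> ε | then; Expr2 -> then | ε; Factor1 -> else | ε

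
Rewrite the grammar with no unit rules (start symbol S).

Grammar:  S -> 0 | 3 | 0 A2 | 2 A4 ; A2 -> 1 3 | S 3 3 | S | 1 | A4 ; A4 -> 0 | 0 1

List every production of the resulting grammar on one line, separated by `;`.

Unit pairs: A2 ⇒* {A4, S}.
Replace each nonterminal's rules with the union of the non-unit rules of every nonterminal it unit-derives.

S -> 0 | 3 | 0 A2 | 2 A4; A2 -> 0 | 0 1 | 1 3 | S 3 3 | 1 | 3 | 0 A2 | 2 A4; A4 -> 0 | 0 1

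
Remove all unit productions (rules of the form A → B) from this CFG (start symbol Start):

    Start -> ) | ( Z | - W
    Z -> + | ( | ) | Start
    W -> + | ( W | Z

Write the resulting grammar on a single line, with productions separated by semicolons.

Unit pairs: W ⇒* {Start, Z}; Z ⇒* {Start}.
Replace each nonterminal's rules with the union of the non-unit rules of every nonterminal it unit-derives.

Start -> ) | ( Z | - W; Z -> + | ( | ) | ( Z | - W; W -> + | ( | ) | ( Z | - W | ( W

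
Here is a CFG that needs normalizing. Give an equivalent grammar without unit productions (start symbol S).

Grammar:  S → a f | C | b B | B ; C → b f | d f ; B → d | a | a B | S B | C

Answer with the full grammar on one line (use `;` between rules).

Unit pairs: B ⇒* {C}; S ⇒* {B, C}.
For each unit pair (A, B), copy every non-unit production of B to A, then drop all unit productions.

S → d | a | a B | S B | b f | d f | a f | b B; C → b f | d f; B → d | a | a B | S B | b f | d f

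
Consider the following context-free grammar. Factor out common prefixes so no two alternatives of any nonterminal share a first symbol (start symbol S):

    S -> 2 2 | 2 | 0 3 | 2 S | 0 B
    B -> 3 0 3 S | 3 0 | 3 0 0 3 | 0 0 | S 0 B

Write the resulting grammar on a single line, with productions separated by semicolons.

S has alternatives sharing prefix '2': factor to S → 2 S' with S' → 2 | ε | S.
S has alternatives sharing prefix '0': factor to S → 0 S'' with S'' → 3 | B.
B has alternatives sharing prefix '3 0': factor to B → 3 0 B' with B' → 3 S | ε | 0 3.

S -> 2 S' | 0 S''; B -> 0 0 | S 0 B | 3 0 B'; S' -> 2 | ε | S; S'' -> 3 | B; B' -> 3 S | ε | 0 3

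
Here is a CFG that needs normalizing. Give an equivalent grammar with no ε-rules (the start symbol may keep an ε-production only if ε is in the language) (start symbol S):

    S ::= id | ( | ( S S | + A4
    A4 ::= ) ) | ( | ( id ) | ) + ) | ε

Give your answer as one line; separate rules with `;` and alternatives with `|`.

S ::= id | ( | ( S S | + A4 | +; A4 ::= ) ) | ( | ( id ) | ) + )

Nullable nonterminals: {A4}.
ε ∉ L(G), so no ε-production is kept.
Expand every rule over subsets of its nullable positions: S → + A4 gives + A4 | +.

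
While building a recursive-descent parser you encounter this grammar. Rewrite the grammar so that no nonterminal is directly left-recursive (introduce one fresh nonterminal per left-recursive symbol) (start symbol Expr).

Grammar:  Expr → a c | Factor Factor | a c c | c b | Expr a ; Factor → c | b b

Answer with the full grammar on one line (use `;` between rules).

Left recursion appears on Expr.
For Expr: α = {a}, β = {a c, Factor Factor, a c c, c b}. Rewrite as Expr → β Expr1 and Expr1 → α Expr1 | ε.

Expr → a c Expr1 | Factor Factor Expr1 | a c c Expr1 | c b Expr1; Factor → c | b b; Expr1 → a Expr1 | ε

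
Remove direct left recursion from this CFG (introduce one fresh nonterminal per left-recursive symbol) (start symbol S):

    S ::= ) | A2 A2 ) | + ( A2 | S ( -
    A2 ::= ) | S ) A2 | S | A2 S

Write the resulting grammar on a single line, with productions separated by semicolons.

S ::= ) S' | A2 A2 ) S' | + ( A2 S'; A2 ::= ) A2' | S ) A2 A2' | S A2'; S' ::= ( - S' | epsilon; A2' ::= S A2' | epsilon

Left recursion appears on S, A2.
For S: α = {( -}, β = {), A2 A2 ), + ( A2}. Rewrite as S → β S' and S' → α S' | ε.
For A2: α = {S}, β = {), S ) A2, S}. Rewrite as A2 → β A2' and A2' → α A2' | ε.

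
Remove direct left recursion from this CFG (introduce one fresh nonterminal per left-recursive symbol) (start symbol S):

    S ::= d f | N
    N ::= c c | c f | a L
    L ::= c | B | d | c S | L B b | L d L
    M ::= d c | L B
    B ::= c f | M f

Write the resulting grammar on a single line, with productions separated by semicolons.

S ::= d f | N; N ::= c c | c f | a L; L ::= c L' | B L' | d L' | c S L'; M ::= d c | L B; B ::= c f | M f; L' ::= B b L' | d L L' | ε

Directly left-recursive nonterminal: L.
For L: α = {B b, d L}, β = {c, B, d, c S}. Rewrite as L → β L' and L' → α L' | ε.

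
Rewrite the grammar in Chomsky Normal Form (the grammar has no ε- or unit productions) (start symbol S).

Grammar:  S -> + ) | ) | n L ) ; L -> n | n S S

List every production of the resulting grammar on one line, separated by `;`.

S -> X1 X2 | ) | X3 Y1; L -> n | X3 Y2; X1 -> +; X2 -> ); X3 -> n; Y1 -> L X2; Y2 -> S S

Introduce a nonterminal for each terminal appearing in a rule of length ≥ 2: X1 → +, X2 → ), X3 → n.
Binarize each right-hand side of length ≥ 3 by chaining fresh nonterminals (Y1, Y2, …): affected rules were S → X3 L X2; L → X3 S S.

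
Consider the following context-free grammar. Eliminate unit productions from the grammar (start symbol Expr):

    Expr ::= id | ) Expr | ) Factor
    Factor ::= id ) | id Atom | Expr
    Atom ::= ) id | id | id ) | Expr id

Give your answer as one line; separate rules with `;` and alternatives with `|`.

Unit pairs: Factor ⇒* {Expr}.
For every A with A ⇒* B via unit rules, add B's non-unit alternatives to A; then delete every rule of the form X → Y.

Expr ::= id | ) Expr | ) Factor; Factor ::= id ) | id Atom | id | ) Expr | ) Factor; Atom ::= ) id | id | id ) | Expr id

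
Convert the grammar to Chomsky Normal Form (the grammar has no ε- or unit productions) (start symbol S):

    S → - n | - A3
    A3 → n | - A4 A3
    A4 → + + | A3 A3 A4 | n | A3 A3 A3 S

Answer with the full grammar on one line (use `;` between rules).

Introduce a nonterminal for each terminal appearing in a rule of length ≥ 2: X1 → -, X2 → n, X3 → +.
Binarize each right-hand side of length ≥ 3 by chaining fresh nonterminals (Y1, Y2, …): affected rules were A3 → X1 A4 A3; A4 → A3 A3 A4; A4 → A3 A3 A3 S.

S → X1 X2 | X1 A3; A3 → n | X1 Y1; A4 → X3 X3 | A3 Y2 | n | A3 Y3; X1 → -; X2 → n; X3 → +; Y1 → A4 A3; Y2 → A3 A4; Y3 → A3 Y4; Y4 → A3 S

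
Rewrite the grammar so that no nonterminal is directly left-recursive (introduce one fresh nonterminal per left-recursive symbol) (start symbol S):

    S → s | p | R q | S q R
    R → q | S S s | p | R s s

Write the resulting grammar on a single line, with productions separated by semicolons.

S, R are directly left-recursive.
For S: α = {q R}, β = {s, p, R q}. Rewrite as S → β S' and S' → α S' | ε.
For R: α = {s s}, β = {q, S S s, p}. Rewrite as R → β R' and R' → α R' | ε.

S → s S' | p S' | R q S'; R → q R' | S S s R' | p R'; S' → q R S' | ε; R' → s s R' | ε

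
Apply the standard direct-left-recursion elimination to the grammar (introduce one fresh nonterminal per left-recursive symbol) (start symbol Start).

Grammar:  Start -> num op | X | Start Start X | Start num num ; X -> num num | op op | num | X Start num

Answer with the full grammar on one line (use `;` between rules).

Start, X are directly left-recursive.
For Start: α = {Start X, num num}, β = {num op, X}. Rewrite as Start → β Start1 and Start1 → α Start1 | ε.
For X: α = {Start num}, β = {num num, op op, num}. Rewrite as X → β X1 and X1 → α X1 | ε.

Start -> num op Start1 | X Start1; X -> num num X1 | op op X1 | num X1; Start1 -> Start X Start1 | num num Start1 | epsilon; X1 -> Start num X1 | epsilon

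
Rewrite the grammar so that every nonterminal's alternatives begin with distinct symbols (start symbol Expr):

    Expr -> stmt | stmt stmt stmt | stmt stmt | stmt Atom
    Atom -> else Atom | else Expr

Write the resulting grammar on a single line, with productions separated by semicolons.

Expr has alternatives sharing prefix 'stmt': factor to Expr → stmt Expr1 with Expr1 → ε | stmt stmt | stmt | Atom.
Atom has alternatives sharing prefix 'else': factor to Atom → else Atom1 with Atom1 → Atom | Expr.
Expr1 has alternatives sharing prefix 'stmt': factor to Expr1 → stmt Expr11 with Expr11 → stmt | ε.

Expr -> stmt Expr1; Atom -> else Atom1; Expr1 -> epsilon | Atom | stmt Expr11; Atom1 -> Atom | Expr; Expr11 -> stmt | epsilon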